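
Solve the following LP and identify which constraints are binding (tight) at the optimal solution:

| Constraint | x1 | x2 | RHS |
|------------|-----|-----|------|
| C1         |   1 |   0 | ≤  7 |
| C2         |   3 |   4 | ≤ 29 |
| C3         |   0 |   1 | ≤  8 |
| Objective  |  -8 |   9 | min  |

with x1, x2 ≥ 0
Optimal: x1 = 7, x2 = 0
Slack at optimum:
  C1: slack = 0 (binding)
  C2: slack = 8
  C3: slack = 8
  x1 ≥ 0: x1 = 7
  x2 ≥ 0: x2 = 0 (binding)
Binding constraints: C1, x2 ≥ 0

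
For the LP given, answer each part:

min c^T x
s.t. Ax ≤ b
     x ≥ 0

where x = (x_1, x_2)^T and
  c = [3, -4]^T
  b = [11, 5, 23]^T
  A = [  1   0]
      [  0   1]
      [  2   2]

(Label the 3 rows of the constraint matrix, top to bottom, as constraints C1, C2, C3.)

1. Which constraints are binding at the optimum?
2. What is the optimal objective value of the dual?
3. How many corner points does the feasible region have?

1. C2, x_1 ≥ 0
2. -20 (by strong duality, equal to the primal optimum)
3. 5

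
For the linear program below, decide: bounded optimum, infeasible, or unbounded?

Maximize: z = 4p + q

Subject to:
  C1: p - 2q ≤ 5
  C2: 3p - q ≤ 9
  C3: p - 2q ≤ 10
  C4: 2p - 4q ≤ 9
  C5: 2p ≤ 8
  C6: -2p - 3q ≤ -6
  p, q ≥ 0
Feasible point: (0, 2) satisfies every constraint, so the LP is feasible.
Direction d = (0, 1): for each constraint row a, a·d ≤ 0 —
  (1)(0) + (-2)(1) = -2 ≤ 0
  (3)(0) + (-1)(1) = -1 ≤ 0
  (1)(0) + (-2)(1) = -2 ≤ 0
  (2)(0) + (-4)(1) = -4 ≤ 0
  (2)(0) + (0)(1) = 0 ≤ 0
  (-2)(0) + (-3)(1) = -3 ≤ 0
and d ≥ 0, so (0, 2) + t·d stays feasible for every t ≥ 0. Along this ray z = 4p + q changes by 1 per unit t, so z → +∞.

Unbounded: there is a feasible ray along which z → +∞.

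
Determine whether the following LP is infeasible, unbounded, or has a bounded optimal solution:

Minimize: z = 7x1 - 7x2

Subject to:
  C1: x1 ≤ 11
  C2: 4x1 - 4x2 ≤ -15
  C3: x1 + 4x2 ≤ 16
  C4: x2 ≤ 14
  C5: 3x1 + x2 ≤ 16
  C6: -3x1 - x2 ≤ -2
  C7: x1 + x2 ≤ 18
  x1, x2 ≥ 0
The point (0, 4) satisfies every constraint, so the LP is feasible; the constraints give x1 ≤ 11 and x2 ≤ 14, which with x1, x2 ≥ 0 keep the feasible region inside a bounded box. A feasible, bounded LP attains a finite optimum at a vertex.

Feasible with finite optimum z* = -28 at (0, 4).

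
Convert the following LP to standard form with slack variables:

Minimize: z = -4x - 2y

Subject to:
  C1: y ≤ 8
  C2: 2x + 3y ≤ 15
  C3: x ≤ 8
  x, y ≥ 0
min z = -4x - 2y

s.t.
  y + s1 = 8
  2x + 3y + s2 = 15
  x + s3 = 8
  x, y, s1, s2, s3 ≥ 0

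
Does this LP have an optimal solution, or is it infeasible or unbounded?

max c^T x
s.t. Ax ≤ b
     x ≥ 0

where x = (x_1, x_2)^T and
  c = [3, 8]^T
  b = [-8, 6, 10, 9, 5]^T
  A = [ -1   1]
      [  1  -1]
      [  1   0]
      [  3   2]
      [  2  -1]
One constraint requires x_1 - x_2 ≤ 6, while the constraint -x_1 + x_2 ≤ -8 is equivalent to x_1 - x_2 ≥ 8. Together they would need 8 ≤ x_1 - x_2 ≤ 6, which is impossible since 8 > 6. No point satisfies all constraints.

Infeasible: no point satisfies all constraints simultaneously.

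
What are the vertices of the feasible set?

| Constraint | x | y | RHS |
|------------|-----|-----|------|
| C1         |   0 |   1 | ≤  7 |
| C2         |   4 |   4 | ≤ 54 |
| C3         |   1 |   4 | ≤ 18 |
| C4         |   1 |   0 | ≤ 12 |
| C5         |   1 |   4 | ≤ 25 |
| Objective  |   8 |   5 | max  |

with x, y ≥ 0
Each vertex is the intersection of two constraint boundaries that also satisfies all remaining constraints:
  x = 0 and y = 0 → (0, 0)
  x = 12 and y = 0 → (12, 0)
  4x + 4y = 54 and x + 4y = 18 → (12, 1.5)
  x + 4y = 18 and x = 0 → (0, 4.5)

Vertices: (0, 0), (12, 0), (12, 1.5), (0, 4.5)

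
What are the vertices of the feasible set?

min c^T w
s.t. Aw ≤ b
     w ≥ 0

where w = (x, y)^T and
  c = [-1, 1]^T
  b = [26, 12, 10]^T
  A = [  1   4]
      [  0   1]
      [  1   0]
Each vertex is the intersection of two constraint boundaries that also satisfies all remaining constraints:
  x = 0 and y = 0 → (0, 0)
  x = 10 and y = 0 → (10, 0)
  x + 4y = 26 and x = 10 → (10, 4)
  x + 4y = 26 and x = 0 → (0, 6.5)

Vertices: (0, 0), (10, 0), (10, 4), (0, 6.5)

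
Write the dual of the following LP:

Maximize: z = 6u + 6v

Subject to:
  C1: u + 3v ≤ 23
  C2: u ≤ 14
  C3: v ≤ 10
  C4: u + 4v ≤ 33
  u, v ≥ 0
Minimize: z = 23y1 + 14y2 + 10y3 + 33y4

Subject to:
  C1: -y1 - y2 - y4 ≤ -6
  C2: -3y1 - y3 - 4y4 ≤ -6
  y1, y2, y3, y4 ≥ 0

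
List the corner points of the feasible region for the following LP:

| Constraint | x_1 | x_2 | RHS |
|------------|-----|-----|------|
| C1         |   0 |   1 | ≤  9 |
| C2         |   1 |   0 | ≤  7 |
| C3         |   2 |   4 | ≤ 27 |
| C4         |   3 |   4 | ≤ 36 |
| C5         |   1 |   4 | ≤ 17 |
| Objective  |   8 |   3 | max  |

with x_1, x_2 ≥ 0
Each vertex is the intersection of two constraint boundaries that also satisfies all remaining constraints:
  x_1 = 0 and x_2 = 0 → (0, 0)
  x_1 = 7 and x_2 = 0 → (7, 0)
  x_1 = 7 and x_1 + 4x_2 = 17 → (7, 2.5)
  x_1 + 4x_2 = 17 and x_1 = 0 → (0, 4.25)

Vertices: (0, 0), (7, 0), (7, 2.5), (0, 4.25)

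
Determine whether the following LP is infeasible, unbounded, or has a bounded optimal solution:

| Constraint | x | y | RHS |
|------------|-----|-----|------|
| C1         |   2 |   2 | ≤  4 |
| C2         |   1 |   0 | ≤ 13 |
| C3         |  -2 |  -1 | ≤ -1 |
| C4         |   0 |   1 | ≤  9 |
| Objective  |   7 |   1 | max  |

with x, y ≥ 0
The point (2, 0) satisfies every constraint, so the LP is feasible; the constraints give x ≤ 13 and y ≤ 9, which with x, y ≥ 0 keep the feasible region inside a bounded box. A feasible, bounded LP attains a finite optimum at a vertex.

Feasible with finite optimum z* = 14 at (2, 0).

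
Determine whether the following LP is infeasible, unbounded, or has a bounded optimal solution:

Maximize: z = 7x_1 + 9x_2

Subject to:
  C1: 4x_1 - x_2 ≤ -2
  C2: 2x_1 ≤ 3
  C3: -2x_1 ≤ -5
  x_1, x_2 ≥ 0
C2 requires 2x_1 ≤ 3, while C3 (-2x_1 ≤ -5) is equivalent to 2x_1 ≥ 5. Together they would need 5 ≤ 2x_1 ≤ 3, which is impossible since 5 > 3. No point satisfies all constraints.

Infeasible: no point satisfies all constraints simultaneously.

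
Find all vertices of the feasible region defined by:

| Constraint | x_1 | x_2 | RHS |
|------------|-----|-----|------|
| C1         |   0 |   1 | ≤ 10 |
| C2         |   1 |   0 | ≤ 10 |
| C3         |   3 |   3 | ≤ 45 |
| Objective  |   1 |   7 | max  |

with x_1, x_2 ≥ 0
Each vertex is the intersection of two constraint boundaries that also satisfies all remaining constraints:
  x_1 = 0 and x_2 = 0 → (0, 0)
  x_1 = 10 and x_2 = 0 → (10, 0)
  x_1 = 10 and 3x_1 + 3x_2 = 45 → (10, 5)
  x_2 = 10 and 3x_1 + 3x_2 = 45 → (5, 10)
  x_2 = 10 and x_1 = 0 → (0, 10)

Vertices: (0, 0), (10, 0), (10, 5), (5, 10), (0, 10)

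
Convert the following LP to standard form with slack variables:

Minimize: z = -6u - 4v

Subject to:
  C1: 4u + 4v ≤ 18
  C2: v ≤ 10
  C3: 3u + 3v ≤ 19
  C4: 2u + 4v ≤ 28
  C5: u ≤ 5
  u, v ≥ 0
min z = -6u - 4v

s.t.
  4u + 4v + s1 = 18
  v + s2 = 10
  3u + 3v + s3 = 19
  2u + 4v + s4 = 28
  u + s5 = 5
  u, v, s1, s2, s3, s4, s5 ≥ 0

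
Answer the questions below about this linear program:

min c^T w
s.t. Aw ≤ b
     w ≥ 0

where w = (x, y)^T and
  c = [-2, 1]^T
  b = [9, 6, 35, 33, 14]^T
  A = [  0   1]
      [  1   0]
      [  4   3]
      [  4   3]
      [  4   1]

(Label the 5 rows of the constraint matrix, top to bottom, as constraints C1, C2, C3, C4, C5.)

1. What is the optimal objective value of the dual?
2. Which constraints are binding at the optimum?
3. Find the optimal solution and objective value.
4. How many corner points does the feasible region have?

1. -7 (by strong duality, equal to the primal optimum)
2. C5, y ≥ 0
3. x = 3.5, y = 0, z = -7
4. 4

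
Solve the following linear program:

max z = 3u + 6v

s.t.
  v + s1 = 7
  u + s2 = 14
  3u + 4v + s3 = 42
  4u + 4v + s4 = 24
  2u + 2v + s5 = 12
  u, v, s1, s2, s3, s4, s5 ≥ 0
u = 0, v = 6, z = 36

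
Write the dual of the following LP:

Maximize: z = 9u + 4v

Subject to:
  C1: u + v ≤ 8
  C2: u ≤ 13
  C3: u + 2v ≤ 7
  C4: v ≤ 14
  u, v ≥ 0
Minimize: z = 8y1 + 13y2 + 7y3 + 14y4

Subject to:
  C1: -y1 - y2 - y3 ≤ -9
  C2: -y1 - 2y3 - y4 ≤ -4
  y1, y2, y3, y4 ≥ 0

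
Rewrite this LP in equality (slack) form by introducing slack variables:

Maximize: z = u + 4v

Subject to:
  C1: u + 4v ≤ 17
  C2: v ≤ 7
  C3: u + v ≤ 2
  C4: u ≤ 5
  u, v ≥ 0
max z = u + 4v

s.t.
  u + 4v + s1 = 17
  v + s2 = 7
  u + v + s3 = 2
  u + s4 = 5
  u, v, s1, s2, s3, s4 ≥ 0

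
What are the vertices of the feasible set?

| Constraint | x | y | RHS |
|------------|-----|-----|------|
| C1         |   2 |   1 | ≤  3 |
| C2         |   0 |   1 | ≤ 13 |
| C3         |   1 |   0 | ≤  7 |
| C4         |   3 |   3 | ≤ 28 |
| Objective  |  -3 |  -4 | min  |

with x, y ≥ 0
Each vertex is the intersection of two constraint boundaries that also satisfies all remaining constraints:
  x = 0 and y = 0 → (0, 0)
  2x + y = 3 and y = 0 → (1.5, 0)
  2x + y = 3 and x = 0 → (0, 3)

Vertices: (0, 0), (1.5, 0), (0, 3)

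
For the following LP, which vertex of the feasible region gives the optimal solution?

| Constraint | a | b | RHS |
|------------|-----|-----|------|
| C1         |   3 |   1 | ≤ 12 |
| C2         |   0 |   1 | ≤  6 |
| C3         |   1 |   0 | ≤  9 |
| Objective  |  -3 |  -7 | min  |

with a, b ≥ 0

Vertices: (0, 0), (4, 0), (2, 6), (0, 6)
Evaluating z = -3a - 7b at each vertex:
  (0, 0): z = 0
  (4, 0): z = -12
  (2, 6): z = -48
  (0, 6): z = -42

The smallest value is z = -48, attained at (2, 6).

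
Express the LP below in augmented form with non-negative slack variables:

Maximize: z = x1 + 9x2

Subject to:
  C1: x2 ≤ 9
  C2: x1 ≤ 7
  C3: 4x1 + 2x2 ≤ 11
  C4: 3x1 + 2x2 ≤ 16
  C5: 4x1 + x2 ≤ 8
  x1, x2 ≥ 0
max z = x1 + 9x2

s.t.
  x2 + s1 = 9
  x1 + s2 = 7
  4x1 + 2x2 + s3 = 11
  3x1 + 2x2 + s4 = 16
  4x1 + x2 + s5 = 8
  x1, x2, s1, s2, s3, s4, s5 ≥ 0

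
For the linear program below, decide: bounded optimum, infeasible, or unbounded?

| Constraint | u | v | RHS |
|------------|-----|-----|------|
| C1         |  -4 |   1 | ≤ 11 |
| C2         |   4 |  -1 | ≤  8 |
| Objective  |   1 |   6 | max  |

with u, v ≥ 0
Feasible point: (0, 0) satisfies every constraint, so the LP is feasible.
Direction d = (1, 4): for each constraint row a, a·d ≤ 0 —
  (-4)(1) + (1)(4) = 0 ≤ 0
  (4)(1) + (-1)(4) = 0 ≤ 0
and d ≥ 0, so (0, 0) + t·d stays feasible for every t ≥ 0. Along this ray z = u + 6v changes by 25 per unit t, so z → +∞.

Unbounded — the objective can increase without bound over the feasible region.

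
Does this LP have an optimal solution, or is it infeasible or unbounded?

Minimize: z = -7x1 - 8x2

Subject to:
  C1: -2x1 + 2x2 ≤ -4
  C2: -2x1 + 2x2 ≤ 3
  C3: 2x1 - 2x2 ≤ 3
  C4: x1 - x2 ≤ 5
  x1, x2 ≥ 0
C3 requires 2x1 - 2x2 ≤ 3, while C1 (-2x1 + 2x2 ≤ -4) is equivalent to 2x1 - 2x2 ≥ 4. Together they would need 4 ≤ 2x1 - 2x2 ≤ 3, which is impossible since 4 > 3. No point satisfies all constraints.

Infeasible: no point satisfies all constraints simultaneously.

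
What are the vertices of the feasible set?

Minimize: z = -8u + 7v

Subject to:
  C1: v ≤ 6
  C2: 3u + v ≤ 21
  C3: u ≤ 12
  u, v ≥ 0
Each vertex is the intersection of two constraint boundaries that also satisfies all remaining constraints:
  u = 0 and v = 0 → (0, 0)
  3u + v = 21 and v = 0 → (7, 0)
  v = 6 and 3u + v = 21 → (5, 6)
  v = 6 and u = 0 → (0, 6)

Vertices: (0, 0), (7, 0), (5, 6), (0, 6)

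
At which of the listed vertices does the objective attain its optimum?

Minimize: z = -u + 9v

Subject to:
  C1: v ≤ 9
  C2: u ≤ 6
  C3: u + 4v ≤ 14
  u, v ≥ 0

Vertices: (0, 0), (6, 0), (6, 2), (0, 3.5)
(6, 0) with z = -6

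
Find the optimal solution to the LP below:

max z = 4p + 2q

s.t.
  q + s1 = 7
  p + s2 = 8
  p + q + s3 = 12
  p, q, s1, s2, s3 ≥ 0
Each vertex is the intersection of two constraint boundaries that also satisfies all remaining constraints:
  p = 0 and q = 0 → (0, 0)
  p = 8 and q = 0 → (8, 0)
  p = 8 and p + q = 12 → (8, 4)
  q = 7 and p + q = 12 → (5, 7)
  q = 7 and p = 0 → (0, 7)

Evaluating z = 4p + 2q at each vertex:
  (0, 0): z = 0
  (8, 0): z = 32
  (8, 4): z = 40
  (5, 7): z = 34
  (0, 7): z = 14

The maximum is at (8, 4) with z = 40.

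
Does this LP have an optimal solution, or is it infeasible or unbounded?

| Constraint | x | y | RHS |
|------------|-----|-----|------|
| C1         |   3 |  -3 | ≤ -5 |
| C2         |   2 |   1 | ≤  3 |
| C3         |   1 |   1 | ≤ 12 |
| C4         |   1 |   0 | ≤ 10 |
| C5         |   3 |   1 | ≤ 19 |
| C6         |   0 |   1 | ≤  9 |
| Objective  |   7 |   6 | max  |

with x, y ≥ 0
The point (0, 3) satisfies every constraint, so the LP is feasible; the constraints give x ≤ 10 and y ≤ 9, which with x, y ≥ 0 keep the feasible region inside a bounded box. A feasible, bounded LP attains a finite optimum at a vertex.

The LP has an optimal solution: (0, 3) with z = 18.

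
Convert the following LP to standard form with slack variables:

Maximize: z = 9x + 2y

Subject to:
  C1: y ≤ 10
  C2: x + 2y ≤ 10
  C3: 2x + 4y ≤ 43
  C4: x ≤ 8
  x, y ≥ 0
max z = 9x + 2y

s.t.
  y + s1 = 10
  x + 2y + s2 = 10
  2x + 4y + s3 = 43
  x + s4 = 8
  x, y, s1, s2, s3, s4 ≥ 0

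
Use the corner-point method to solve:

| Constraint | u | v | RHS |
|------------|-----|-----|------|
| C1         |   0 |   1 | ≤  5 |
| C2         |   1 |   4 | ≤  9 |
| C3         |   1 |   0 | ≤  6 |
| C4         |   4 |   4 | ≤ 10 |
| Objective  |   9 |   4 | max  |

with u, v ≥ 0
Each vertex is the intersection of two constraint boundaries that also satisfies all remaining constraints:
  u = 0 and v = 0 → (0, 0)
  4u + 4v = 10 and v = 0 → (2.5, 0)
  u + 4v = 9 and 4u + 4v = 10 → (0.3333, 2.167)
  u + 4v = 9 and u = 0 → (0, 2.25)

Evaluating z = 9u + 4v at each vertex:
  (0, 0): z = 0
  (2.5, 0): z = 22.5
  (0.3333, 2.167): z = 11.67
  (0, 2.25): z = 9

The maximum is at (2.5, 0) with z = 22.5.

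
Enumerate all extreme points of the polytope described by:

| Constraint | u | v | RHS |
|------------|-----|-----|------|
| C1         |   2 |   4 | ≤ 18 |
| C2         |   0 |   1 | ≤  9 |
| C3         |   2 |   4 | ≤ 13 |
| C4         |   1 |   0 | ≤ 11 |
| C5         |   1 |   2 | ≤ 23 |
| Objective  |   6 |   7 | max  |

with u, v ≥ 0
Each vertex is the intersection of two constraint boundaries that also satisfies all remaining constraints:
  u = 0 and v = 0 → (0, 0)
  2u + 4v = 13 and v = 0 → (6.5, 0)
  2u + 4v = 13 and u = 0 → (0, 3.25)

Vertices: (0, 0), (6.5, 0), (0, 3.25)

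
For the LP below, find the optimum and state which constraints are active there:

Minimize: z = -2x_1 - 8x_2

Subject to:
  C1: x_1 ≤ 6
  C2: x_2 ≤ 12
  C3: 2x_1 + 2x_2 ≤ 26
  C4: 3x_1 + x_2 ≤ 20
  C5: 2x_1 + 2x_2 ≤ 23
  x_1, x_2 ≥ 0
Optimal: x_1 = 0, x_2 = 11.5
Binding: C5, x_1 ≥ 0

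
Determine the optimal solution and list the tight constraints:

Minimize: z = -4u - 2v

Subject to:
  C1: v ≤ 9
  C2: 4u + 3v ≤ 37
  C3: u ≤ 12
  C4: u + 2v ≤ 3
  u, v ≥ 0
Optimal: u = 3, v = 0
Binding: C4, v ≥ 0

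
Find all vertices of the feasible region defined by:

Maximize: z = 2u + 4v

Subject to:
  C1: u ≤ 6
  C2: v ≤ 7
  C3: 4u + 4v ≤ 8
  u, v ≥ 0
Each vertex is the intersection of two constraint boundaries that also satisfies all remaining constraints:
  u = 0 and v = 0 → (0, 0)
  4u + 4v = 8 and v = 0 → (2, 0)
  4u + 4v = 8 and u = 0 → (0, 2)

Vertices: (0, 0), (2, 0), (0, 2)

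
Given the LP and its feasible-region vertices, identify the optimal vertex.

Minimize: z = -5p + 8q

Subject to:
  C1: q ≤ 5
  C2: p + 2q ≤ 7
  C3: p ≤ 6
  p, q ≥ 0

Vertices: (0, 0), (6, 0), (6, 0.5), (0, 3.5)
Evaluating z = -5p + 8q at each vertex:
  (0, 0): z = 0
  (6, 0): z = -30
  (6, 0.5): z = -26
  (0, 3.5): z = 28

The smallest value is z = -30, attained at (6, 0).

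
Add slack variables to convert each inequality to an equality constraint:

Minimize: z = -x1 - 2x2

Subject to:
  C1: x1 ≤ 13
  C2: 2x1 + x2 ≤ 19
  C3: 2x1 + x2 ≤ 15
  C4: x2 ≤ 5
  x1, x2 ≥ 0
min z = -x1 - 2x2

s.t.
  x1 + s1 = 13
  2x1 + x2 + s2 = 19
  2x1 + x2 + s3 = 15
  x2 + s4 = 5
  x1, x2, s1, s2, s3, s4 ≥ 0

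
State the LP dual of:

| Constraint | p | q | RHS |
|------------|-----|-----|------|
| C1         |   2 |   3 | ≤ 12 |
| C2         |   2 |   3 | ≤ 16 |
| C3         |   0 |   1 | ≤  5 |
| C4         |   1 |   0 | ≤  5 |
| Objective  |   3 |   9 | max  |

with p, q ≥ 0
Minimize: z = 12y1 + 16y2 + 5y3 + 5y4

Subject to:
  C1: -2y1 - 2y2 - y4 ≤ -3
  C2: -3y1 - 3y2 - y3 ≤ -9
  y1, y2, y3, y4 ≥ 0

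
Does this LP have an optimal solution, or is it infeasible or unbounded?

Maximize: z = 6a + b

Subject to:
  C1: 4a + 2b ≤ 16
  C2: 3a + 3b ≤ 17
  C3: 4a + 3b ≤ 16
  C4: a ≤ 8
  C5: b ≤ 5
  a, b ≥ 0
The point (4, 0) satisfies every constraint, so the LP is feasible; the constraints give a ≤ 8 and b ≤ 5, which with a, b ≥ 0 keep the feasible region inside a bounded box. A feasible, bounded LP attains a finite optimum at a vertex.

Evaluating z = 6a + b at each vertex:
  (0, 0): z = 0
  (4, 0): z = 24
  (0.25, 5): z = 6.5
  (0, 5): z = 5

The LP has an optimal solution: (4, 0) with z = 24.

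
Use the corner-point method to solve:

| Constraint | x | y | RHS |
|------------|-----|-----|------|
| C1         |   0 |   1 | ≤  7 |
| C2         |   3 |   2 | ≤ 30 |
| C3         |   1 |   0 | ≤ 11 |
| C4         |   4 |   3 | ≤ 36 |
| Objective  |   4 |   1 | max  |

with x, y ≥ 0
x = 9, y = 0, z = 36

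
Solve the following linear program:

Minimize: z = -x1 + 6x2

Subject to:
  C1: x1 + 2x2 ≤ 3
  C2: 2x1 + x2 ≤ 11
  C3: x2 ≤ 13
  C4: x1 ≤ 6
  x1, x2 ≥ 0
Each vertex is the intersection of two constraint boundaries that also satisfies all remaining constraints:
  x1 = 0 and x2 = 0 → (0, 0)
  x1 + 2x2 = 3 and x2 = 0 → (3, 0)
  x1 + 2x2 = 3 and x1 = 0 → (0, 1.5)

Evaluating z = -x1 + 6x2 at each vertex:
  (0, 0): z = 0
  (3, 0): z = -3
  (0, 1.5): z = 9

The minimum is at (3, 0) with z = -3.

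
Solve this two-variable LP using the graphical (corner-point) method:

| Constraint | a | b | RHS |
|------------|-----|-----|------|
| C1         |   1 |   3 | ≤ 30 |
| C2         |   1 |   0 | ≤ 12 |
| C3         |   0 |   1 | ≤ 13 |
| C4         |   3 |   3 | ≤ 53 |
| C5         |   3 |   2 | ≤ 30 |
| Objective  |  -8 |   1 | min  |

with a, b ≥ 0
a = 10, b = 0, z = -80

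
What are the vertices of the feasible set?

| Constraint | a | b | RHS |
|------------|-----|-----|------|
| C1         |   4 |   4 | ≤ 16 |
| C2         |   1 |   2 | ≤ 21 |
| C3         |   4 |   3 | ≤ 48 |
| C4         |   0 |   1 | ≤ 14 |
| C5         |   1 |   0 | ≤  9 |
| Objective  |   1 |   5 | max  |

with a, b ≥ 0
Each vertex is the intersection of two constraint boundaries that also satisfies all remaining constraints:
  a = 0 and b = 0 → (0, 0)
  4a + 4b = 16 and b = 0 → (4, 0)
  4a + 4b = 16 and a = 0 → (0, 4)

Vertices: (0, 0), (4, 0), (0, 4)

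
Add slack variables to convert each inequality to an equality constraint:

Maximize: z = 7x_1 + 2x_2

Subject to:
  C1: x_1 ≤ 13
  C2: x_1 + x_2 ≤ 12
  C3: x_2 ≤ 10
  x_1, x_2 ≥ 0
max z = 7x_1 + 2x_2

s.t.
  x_1 + s1 = 13
  x_1 + x_2 + s2 = 12
  x_2 + s3 = 10
  x_1, x_2, s1, s2, s3 ≥ 0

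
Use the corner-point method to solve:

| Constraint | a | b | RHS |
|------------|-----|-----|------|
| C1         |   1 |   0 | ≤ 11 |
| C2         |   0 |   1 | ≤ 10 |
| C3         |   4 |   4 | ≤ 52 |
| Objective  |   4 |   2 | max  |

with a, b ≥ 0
Each vertex is the intersection of two constraint boundaries that also satisfies all remaining constraints:
  a = 0 and b = 0 → (0, 0)
  a = 11 and b = 0 → (11, 0)
  a = 11 and 4a + 4b = 52 → (11, 2)
  b = 10 and 4a + 4b = 52 → (3, 10)
  b = 10 and a = 0 → (0, 10)

Evaluating z = 4a + 2b at each vertex:
  (0, 0): z = 0
  (11, 0): z = 44
  (11, 2): z = 48
  (3, 10): z = 32
  (0, 10): z = 20

The maximum is at (11, 2) with z = 48.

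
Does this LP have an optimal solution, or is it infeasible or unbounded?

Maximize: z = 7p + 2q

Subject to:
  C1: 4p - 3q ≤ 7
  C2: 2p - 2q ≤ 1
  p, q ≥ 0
Feasible point: (0, 0) satisfies every constraint, so the LP is feasible.
Direction d = (0, 1): for each constraint row a, a·d ≤ 0 —
  (4)(0) + (-3)(1) = -3 ≤ 0
  (2)(0) + (-2)(1) = -2 ≤ 0
and d ≥ 0, so (0, 0) + t·d stays feasible for every t ≥ 0. Along this ray z = 7p + 2q changes by 2 per unit t, so z → +∞.

Unbounded: there is a feasible ray along which z → +∞.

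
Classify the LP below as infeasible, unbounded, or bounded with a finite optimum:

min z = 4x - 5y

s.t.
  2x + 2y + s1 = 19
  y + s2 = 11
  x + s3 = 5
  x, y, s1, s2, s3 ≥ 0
The point (0, 9.5) satisfies every constraint, so the LP is feasible; the constraints give x ≤ 5 and y ≤ 11, which with x, y ≥ 0 keep the feasible region inside a bounded box. A feasible, bounded LP attains a finite optimum at a vertex.

Evaluating z = 4x - 5y at each vertex:
  (0, 0): z = 0
  (5, 0): z = 20
  (5, 4.5): z = -2.5
  (0, 9.5): z = -47.5

The LP has an optimal solution: (0, 9.5) with z = -47.5.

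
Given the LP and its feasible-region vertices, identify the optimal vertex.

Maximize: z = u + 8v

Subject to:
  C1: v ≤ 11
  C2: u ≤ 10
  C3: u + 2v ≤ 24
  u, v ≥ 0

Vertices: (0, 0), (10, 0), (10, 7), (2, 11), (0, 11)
Evaluating z = u + 8v at each vertex:
  (0, 0): z = 0
  (10, 0): z = 10
  (10, 7): z = 66
  (2, 11): z = 90
  (0, 11): z = 88

The largest value is z = 90, attained at (2, 11).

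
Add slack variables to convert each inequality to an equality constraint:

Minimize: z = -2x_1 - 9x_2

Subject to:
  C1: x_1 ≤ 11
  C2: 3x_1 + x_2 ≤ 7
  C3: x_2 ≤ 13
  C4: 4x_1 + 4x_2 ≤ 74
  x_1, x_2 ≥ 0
min z = -2x_1 - 9x_2

s.t.
  x_1 + s1 = 11
  3x_1 + x_2 + s2 = 7
  x_2 + s3 = 13
  4x_1 + 4x_2 + s4 = 74
  x_1, x_2, s1, s2, s3, s4 ≥ 0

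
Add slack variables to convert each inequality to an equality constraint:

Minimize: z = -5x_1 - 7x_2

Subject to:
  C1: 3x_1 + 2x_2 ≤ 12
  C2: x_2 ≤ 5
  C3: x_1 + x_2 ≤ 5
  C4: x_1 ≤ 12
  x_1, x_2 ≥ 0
min z = -5x_1 - 7x_2

s.t.
  3x_1 + 2x_2 + s1 = 12
  x_2 + s2 = 5
  x_1 + x_2 + s3 = 5
  x_1 + s4 = 12
  x_1, x_2, s1, s2, s3, s4 ≥ 0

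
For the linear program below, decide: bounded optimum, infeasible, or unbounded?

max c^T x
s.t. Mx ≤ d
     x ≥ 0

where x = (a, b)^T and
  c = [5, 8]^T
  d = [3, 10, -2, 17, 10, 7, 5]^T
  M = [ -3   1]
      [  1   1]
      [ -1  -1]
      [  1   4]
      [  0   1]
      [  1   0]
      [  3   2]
The point (0, 2.5) satisfies every constraint, so the LP is feasible; the constraints give a ≤ 7 and b ≤ 10, which with a, b ≥ 0 keep the feasible region inside a bounded box. A feasible, bounded LP attains a finite optimum at a vertex.

Feasible with finite optimum z* = 20 at (0, 2.5).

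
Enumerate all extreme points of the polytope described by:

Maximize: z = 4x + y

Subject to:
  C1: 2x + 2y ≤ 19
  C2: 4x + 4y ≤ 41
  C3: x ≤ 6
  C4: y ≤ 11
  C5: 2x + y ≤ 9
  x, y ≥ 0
Each vertex is the intersection of two constraint boundaries that also satisfies all remaining constraints:
  x = 0 and y = 0 → (0, 0)
  2x + y = 9 and y = 0 → (4.5, 0)
  2x + y = 9 and x = 0 → (0, 9)

Vertices: (0, 0), (4.5, 0), (0, 9)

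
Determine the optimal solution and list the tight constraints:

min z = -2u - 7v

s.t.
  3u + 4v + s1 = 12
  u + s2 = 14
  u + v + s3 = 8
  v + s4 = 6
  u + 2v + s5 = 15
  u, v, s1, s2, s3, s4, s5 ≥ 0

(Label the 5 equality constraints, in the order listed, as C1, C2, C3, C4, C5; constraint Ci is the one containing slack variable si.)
Optimal: u = 0, v = 3
Slack at optimum:
  C1: slack = 0 (binding)
  C2: slack = 14
  C3: slack = 5
  C4: slack = 3
  C5: slack = 9
  u ≥ 0: u = 0 (binding)
  v ≥ 0: v = 3
Binding constraints: C1, u ≥ 0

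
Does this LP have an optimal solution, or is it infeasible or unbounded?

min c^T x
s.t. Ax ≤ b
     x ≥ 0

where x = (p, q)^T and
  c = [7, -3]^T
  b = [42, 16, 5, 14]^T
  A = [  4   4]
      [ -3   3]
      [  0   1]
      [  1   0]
The point (0, 5) satisfies every constraint, so the LP is feasible; the constraints give p ≤ 14 and q ≤ 5, which with p, q ≥ 0 keep the feasible region inside a bounded box. A feasible, bounded LP attains a finite optimum at a vertex.

The LP has an optimal solution: (0, 5) with z = -15.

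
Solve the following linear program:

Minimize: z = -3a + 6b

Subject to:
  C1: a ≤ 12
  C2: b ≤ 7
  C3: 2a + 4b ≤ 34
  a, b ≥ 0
Each vertex is the intersection of two constraint boundaries that also satisfies all remaining constraints:
  a = 0 and b = 0 → (0, 0)
  a = 12 and b = 0 → (12, 0)
  a = 12 and 2a + 4b = 34 → (12, 2.5)
  b = 7 and 2a + 4b = 34 → (3, 7)
  b = 7 and a = 0 → (0, 7)

Evaluating z = -3a + 6b at each vertex:
  (0, 0): z = 0
  (12, 0): z = -36
  (12, 2.5): z = -21
  (3, 7): z = 33
  (0, 7): z = 42

The minimum is at (12, 0) with z = -36.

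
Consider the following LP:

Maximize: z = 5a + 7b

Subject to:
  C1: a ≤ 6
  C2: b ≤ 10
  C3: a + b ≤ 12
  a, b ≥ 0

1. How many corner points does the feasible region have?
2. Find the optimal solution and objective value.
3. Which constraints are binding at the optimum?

1. 5
2. a = 2, b = 10, z = 80
3. C2, C3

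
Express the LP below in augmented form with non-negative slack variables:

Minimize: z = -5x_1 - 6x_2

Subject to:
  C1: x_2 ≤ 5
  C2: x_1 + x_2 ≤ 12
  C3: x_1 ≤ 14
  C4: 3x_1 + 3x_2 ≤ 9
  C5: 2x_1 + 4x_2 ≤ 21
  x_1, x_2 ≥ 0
min z = -5x_1 - 6x_2

s.t.
  x_2 + s1 = 5
  x_1 + x_2 + s2 = 12
  x_1 + s3 = 14
  3x_1 + 3x_2 + s4 = 9
  2x_1 + 4x_2 + s5 = 21
  x_1, x_2, s1, s2, s3, s4, s5 ≥ 0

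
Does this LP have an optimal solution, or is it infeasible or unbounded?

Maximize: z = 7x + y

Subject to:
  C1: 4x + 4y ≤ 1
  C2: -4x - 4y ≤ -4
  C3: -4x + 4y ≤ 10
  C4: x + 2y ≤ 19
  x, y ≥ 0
C1 requires 4x + 4y ≤ 1, while C2 (-4x - 4y ≤ -4) is equivalent to 4x + 4y ≥ 4. Together they would need 4 ≤ 4x + 4y ≤ 1, which is impossible since 4 > 1. No point satisfies all constraints.

Infeasible: no point satisfies all constraints simultaneously.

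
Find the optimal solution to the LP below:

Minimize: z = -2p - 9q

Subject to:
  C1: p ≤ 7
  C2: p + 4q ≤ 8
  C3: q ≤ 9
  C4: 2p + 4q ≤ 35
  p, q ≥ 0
Each vertex is the intersection of two constraint boundaries that also satisfies all remaining constraints:
  p = 0 and q = 0 → (0, 0)
  p = 7 and q = 0 → (7, 0)
  p = 7 and p + 4q = 8 → (7, 0.25)
  p + 4q = 8 and p = 0 → (0, 2)

Evaluating z = -2p - 9q at each vertex:
  (0, 0): z = 0
  (7, 0): z = -14
  (7, 0.25): z = -16.25
  (0, 2): z = -18

The minimum is at (0, 2) with z = -18.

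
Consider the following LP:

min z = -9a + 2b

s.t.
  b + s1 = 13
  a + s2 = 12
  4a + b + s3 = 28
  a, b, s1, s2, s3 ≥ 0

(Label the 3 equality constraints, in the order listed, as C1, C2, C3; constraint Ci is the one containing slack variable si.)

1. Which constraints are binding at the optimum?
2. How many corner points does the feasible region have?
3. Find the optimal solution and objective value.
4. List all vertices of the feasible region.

1. C3, b ≥ 0
2. 4
3. a = 7, b = 0, z = -63
4. (0, 0), (7, 0), (3.75, 13), (0, 13)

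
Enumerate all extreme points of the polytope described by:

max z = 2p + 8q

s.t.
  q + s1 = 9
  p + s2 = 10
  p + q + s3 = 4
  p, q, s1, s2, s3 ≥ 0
Each vertex is the intersection of two constraint boundaries that also satisfies all remaining constraints:
  p = 0 and q = 0 → (0, 0)
  p + q = 4 and q = 0 → (4, 0)
  p + q = 4 and p = 0 → (0, 4)

Vertices: (0, 0), (4, 0), (0, 4)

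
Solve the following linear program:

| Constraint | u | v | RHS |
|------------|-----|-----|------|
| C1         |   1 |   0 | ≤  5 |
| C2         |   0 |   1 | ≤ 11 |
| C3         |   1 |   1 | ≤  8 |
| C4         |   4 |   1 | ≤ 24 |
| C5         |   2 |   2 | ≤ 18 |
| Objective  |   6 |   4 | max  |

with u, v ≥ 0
Each vertex is the intersection of two constraint boundaries that also satisfies all remaining constraints:
  u = 0 and v = 0 → (0, 0)
  u = 5 and v = 0 → (5, 0)
  u = 5 and u + v = 8 → (5, 3)
  u + v = 8 and u = 0 → (0, 8)

Evaluating z = 6u + 4v at each vertex:
  (0, 0): z = 0
  (5, 0): z = 30
  (5, 3): z = 42
  (0, 8): z = 32

The maximum is at (5, 3) with z = 42.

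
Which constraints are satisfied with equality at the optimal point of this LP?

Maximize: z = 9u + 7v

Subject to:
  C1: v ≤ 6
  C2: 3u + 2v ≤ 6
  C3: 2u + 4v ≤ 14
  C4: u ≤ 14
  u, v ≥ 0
Optimal: u = 0, v = 3
Slack at optimum:
  C1: slack = 3
  C2: slack = 0 (binding)
  C3: slack = 2
  C4: slack = 14
  u ≥ 0: u = 0 (binding)
  v ≥ 0: v = 3
Binding constraints: C2, u ≥ 0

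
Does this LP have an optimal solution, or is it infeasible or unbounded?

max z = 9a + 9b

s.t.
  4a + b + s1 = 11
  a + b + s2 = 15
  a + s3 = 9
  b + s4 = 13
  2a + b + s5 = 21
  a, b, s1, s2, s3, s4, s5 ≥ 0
The point (0, 11) satisfies every constraint, so the LP is feasible; the constraints give a ≤ 9 and b ≤ 13, which with a, b ≥ 0 keep the feasible region inside a bounded box. A feasible, bounded LP attains a finite optimum at a vertex.

Evaluating z = 9a + 9b at each vertex:
  (0, 0): z = 0
  (2.75, 0): z = 24.75
  (0, 11): z = 99

Feasible with finite optimum z* = 99 at (0, 11).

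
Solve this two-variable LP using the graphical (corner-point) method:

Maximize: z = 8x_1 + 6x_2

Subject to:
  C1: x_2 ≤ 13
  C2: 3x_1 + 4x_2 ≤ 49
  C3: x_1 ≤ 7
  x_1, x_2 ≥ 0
Each vertex is the intersection of two constraint boundaries that also satisfies all remaining constraints:
  x_1 = 0 and x_2 = 0 → (0, 0)
  x_1 = 7 and x_2 = 0 → (7, 0)
  3x_1 + 4x_2 = 49 and x_1 = 7 → (7, 7)
  3x_1 + 4x_2 = 49 and x_1 = 0 → (0, 12.25)

Evaluating z = 8x_1 + 6x_2 at each vertex:
  (0, 0): z = 0
  (7, 0): z = 56
  (7, 7): z = 98
  (0, 12.25): z = 73.5

The maximum is at (7, 7) with z = 98.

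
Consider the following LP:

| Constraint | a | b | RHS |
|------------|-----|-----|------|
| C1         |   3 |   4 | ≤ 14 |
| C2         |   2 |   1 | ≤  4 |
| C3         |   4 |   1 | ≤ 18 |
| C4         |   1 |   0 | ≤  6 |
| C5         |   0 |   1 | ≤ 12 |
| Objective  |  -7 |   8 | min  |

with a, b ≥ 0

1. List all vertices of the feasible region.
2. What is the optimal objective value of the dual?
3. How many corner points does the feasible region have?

1. (0, 0), (2, 0), (0.4, 3.2), (0, 3.5)
2. -14 (by strong duality, equal to the primal optimum)
3. 4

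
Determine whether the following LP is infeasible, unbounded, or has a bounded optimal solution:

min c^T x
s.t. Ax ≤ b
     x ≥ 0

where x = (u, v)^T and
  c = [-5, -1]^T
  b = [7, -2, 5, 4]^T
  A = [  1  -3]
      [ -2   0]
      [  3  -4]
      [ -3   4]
Feasible point: (1, 0) satisfies every constraint, so the LP is feasible.
Direction d = (4, 3): for each constraint row a, a·d ≤ 0 —
  (1)(4) + (-3)(3) = -5 ≤ 0
  (-2)(4) + (0)(3) = -8 ≤ 0
  (3)(4) + (-4)(3) = 0 ≤ 0
  (-3)(4) + (4)(3) = 0 ≤ 0
and d ≥ 0, so (1, 0) + t·d stays feasible for every t ≥ 0. Along this ray z = -5u - v changes by -23 per unit t, so z → −∞.

The LP is unbounded; z can be made arbitrarily small.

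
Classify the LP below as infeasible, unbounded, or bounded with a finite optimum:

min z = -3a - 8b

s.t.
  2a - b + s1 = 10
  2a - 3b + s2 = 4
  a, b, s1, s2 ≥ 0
Feasible point: (0, 0) satisfies every constraint, so the LP is feasible.
Direction d = (0, 1): for each constraint row a, a·d ≤ 0 —
  (2)(0) + (-1)(1) = -1 ≤ 0
  (2)(0) + (-3)(1) = -3 ≤ 0
and d ≥ 0, so (0, 0) + t·d stays feasible for every t ≥ 0. Along this ray z = -3a - 8b changes by -8 per unit t, so z → −∞.

Unbounded — the objective can decrease without bound over the feasible region.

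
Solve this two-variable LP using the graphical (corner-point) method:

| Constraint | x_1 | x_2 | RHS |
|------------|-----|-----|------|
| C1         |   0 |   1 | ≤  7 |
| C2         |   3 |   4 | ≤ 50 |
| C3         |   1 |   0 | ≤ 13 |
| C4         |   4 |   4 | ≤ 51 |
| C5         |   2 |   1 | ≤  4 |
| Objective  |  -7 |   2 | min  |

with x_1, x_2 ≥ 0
x_1 = 2, x_2 = 0, z = -14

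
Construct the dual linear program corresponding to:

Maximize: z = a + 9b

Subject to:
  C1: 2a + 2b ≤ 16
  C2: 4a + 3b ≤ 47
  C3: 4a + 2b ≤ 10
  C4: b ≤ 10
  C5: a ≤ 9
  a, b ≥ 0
Minimize: z = 16y1 + 47y2 + 10y3 + 10y4 + 9y5

Subject to:
  C1: -2y1 - 4y2 - 4y3 - y5 ≤ -1
  C2: -2y1 - 3y2 - 2y3 - y4 ≤ -9
  y1, y2, y3, y4, y5 ≥ 0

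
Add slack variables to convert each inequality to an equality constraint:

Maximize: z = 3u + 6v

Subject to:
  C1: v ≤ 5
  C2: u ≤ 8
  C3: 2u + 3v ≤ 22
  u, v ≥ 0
max z = 3u + 6v

s.t.
  v + s1 = 5
  u + s2 = 8
  2u + 3v + s3 = 22
  u, v, s1, s2, s3 ≥ 0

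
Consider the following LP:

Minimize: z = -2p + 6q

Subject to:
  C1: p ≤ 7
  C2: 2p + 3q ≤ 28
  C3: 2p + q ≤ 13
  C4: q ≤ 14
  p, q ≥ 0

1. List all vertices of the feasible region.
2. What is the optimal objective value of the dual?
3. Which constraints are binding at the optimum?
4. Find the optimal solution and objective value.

1. (0, 0), (6.5, 0), (2.75, 7.5), (0, 9.333)
2. -13 (by strong duality, equal to the primal optimum)
3. C3, q ≥ 0
4. p = 6.5, q = 0, z = -13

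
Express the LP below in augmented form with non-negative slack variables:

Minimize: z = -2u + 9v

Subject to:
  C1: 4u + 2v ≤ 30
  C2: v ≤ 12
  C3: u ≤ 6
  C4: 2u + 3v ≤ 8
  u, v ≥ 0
min z = -2u + 9v

s.t.
  4u + 2v + s1 = 30
  v + s2 = 12
  u + s3 = 6
  2u + 3v + s4 = 8
  u, v, s1, s2, s3, s4 ≥ 0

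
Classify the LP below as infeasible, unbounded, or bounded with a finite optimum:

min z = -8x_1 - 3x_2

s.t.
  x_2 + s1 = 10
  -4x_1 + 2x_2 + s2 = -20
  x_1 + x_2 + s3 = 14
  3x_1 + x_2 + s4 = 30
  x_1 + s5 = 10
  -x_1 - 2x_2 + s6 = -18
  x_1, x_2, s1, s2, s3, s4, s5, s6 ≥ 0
The point (8, 6) satisfies every constraint, so the LP is feasible; the constraints give x_1 ≤ 10 and x_2 ≤ 10, which with x_1, x_2 ≥ 0 keep the feasible region inside a bounded box. A feasible, bounded LP attains a finite optimum at a vertex.

Evaluating z = -8x_1 - 3x_2 at each vertex:
  (7.6, 5.2): z = -76.4
  (8.4, 4.8): z = -81.6
  (8, 6): z = -82

The LP has an optimal solution: (8, 6) with z = -82.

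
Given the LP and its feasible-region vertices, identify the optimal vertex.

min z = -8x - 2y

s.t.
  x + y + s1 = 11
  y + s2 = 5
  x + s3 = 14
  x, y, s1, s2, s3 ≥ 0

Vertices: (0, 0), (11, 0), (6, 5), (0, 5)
(11, 0) with z = -88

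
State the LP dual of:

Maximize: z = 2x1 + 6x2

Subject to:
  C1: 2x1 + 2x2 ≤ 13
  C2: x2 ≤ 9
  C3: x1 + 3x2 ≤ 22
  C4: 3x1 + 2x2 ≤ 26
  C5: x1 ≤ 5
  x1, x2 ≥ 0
Minimize: z = 13y1 + 9y2 + 22y3 + 26y4 + 5y5

Subject to:
  C1: -2y1 - y3 - 3y4 - y5 ≤ -2
  C2: -2y1 - y2 - 3y3 - 2y4 ≤ -6
  y1, y2, y3, y4, y5 ≥ 0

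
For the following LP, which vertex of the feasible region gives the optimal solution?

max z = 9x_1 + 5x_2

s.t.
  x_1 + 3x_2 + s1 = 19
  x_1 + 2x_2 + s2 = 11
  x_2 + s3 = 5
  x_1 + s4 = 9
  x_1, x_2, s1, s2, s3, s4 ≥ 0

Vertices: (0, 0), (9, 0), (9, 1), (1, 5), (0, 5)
Evaluating z = 9x_1 + 5x_2 at each vertex:
  (0, 0): z = 0
  (9, 0): z = 81
  (9, 1): z = 86
  (1, 5): z = 34
  (0, 5): z = 25

The largest value is z = 86, attained at (9, 1).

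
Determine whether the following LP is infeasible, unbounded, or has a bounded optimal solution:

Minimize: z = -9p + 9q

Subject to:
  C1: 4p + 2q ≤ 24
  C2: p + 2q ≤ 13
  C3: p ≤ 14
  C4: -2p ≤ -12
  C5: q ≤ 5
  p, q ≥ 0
The point (6, 0) satisfies every constraint, so the LP is feasible; the constraints give p ≤ 14 and q ≤ 5, which with p, q ≥ 0 keep the feasible region inside a bounded box. A feasible, bounded LP attains a finite optimum at a vertex.

Feasible with finite optimum z* = -54 at (6, 0).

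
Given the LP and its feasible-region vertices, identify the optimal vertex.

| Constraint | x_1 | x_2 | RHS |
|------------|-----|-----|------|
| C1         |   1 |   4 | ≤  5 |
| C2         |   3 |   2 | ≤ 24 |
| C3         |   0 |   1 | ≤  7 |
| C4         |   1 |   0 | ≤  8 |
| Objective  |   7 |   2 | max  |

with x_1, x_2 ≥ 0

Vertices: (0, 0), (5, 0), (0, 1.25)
Evaluating z = 7x_1 + 2x_2 at each vertex:
  (0, 0): z = 0
  (5, 0): z = 35
  (0, 1.25): z = 2.5

The largest value is z = 35, attained at (5, 0).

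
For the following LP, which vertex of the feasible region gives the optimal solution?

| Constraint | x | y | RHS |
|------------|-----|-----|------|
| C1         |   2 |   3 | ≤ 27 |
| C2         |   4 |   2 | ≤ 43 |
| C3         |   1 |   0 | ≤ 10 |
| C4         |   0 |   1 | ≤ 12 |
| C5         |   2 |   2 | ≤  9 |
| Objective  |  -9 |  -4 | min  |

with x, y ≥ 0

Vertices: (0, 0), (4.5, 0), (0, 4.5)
(4.5, 0) with z = -40.5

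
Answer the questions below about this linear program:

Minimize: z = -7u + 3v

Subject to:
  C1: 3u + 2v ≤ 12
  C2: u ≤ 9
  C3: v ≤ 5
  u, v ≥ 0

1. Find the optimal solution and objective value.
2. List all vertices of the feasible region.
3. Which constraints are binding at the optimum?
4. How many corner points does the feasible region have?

1. u = 4, v = 0, z = -28
2. (0, 0), (4, 0), (0.6667, 5), (0, 5)
3. C1, v ≥ 0
4. 4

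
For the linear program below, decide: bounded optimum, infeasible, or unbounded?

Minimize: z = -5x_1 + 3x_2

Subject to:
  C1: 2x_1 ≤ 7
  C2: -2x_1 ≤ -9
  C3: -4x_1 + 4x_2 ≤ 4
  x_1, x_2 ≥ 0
C1 requires 2x_1 ≤ 7, while C2 (-2x_1 ≤ -9) is equivalent to 2x_1 ≥ 9. Together they would need 9 ≤ 2x_1 ≤ 7, which is impossible since 9 > 7. No point satisfies all constraints.

Infeasible — the constraint set is empty.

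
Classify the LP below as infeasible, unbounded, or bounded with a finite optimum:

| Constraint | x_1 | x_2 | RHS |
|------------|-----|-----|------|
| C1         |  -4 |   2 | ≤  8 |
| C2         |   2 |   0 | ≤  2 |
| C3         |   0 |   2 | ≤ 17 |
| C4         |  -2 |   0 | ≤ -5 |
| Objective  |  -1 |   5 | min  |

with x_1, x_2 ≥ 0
C2 requires 2x_1 ≤ 2, while C4 (-2x_1 ≤ -5) is equivalent to 2x_1 ≥ 5. Together they would need 5 ≤ 2x_1 ≤ 2, which is impossible since 5 > 2. No point satisfies all constraints.

The feasible region is empty; the LP is infeasible.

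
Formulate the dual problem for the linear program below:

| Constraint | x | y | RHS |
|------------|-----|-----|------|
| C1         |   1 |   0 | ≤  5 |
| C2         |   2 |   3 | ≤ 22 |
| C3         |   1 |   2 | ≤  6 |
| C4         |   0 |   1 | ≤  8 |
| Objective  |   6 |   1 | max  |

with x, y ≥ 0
Minimize: z = 5y1 + 22y2 + 6y3 + 8y4

Subject to:
  C1: -y1 - 2y2 - y3 ≤ -6
  C2: -3y2 - 2y3 - y4 ≤ -1
  y1, y2, y3, y4 ≥ 0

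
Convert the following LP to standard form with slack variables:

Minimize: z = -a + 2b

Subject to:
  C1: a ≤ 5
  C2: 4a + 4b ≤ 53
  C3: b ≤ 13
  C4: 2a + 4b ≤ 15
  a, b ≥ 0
min z = -a + 2b

s.t.
  a + s1 = 5
  4a + 4b + s2 = 53
  b + s3 = 13
  2a + 4b + s4 = 15
  a, b, s1, s2, s3, s4 ≥ 0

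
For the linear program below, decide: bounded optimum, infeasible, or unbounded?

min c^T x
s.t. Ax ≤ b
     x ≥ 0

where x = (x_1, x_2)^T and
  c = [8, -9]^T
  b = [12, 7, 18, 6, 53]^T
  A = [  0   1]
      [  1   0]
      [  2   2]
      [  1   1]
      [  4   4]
The point (0, 6) satisfies every constraint, so the LP is feasible; the constraints give x_1 ≤ 7 and x_2 ≤ 12, which with x_1, x_2 ≥ 0 keep the feasible region inside a bounded box. A feasible, bounded LP attains a finite optimum at a vertex.

Evaluating z = 8x_1 - 9x_2 at each vertex:
  (0, 0): z = 0
  (6, 0): z = 48
  (0, 6): z = -54

Feasible with finite optimum z* = -54 at (0, 6).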